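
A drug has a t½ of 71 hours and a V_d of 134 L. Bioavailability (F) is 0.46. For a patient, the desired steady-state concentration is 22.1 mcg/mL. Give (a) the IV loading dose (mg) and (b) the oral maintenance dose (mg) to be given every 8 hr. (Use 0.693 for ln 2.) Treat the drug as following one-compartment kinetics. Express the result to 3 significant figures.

LD = Vd × C = 134.0 × 22.1 = 2961 mg
CL = 0.693 × Vd / t½ = 0.693 × 134.0 / 71 = 1.308 L/h
D = CL × Css × τ / F = 1.308 × 22.1 × 8 / 0.46 = 502.7 mg

(a) 2960 mg; (b) 503 mg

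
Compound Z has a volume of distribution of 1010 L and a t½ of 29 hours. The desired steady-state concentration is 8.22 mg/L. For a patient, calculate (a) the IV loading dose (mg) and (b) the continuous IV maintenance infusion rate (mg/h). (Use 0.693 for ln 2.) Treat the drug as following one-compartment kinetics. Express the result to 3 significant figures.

(a) 8300 mg; (b) 198 mg/h

LD = Vd × C = 1010 × 8.22 = 8302 mg
CL = 0.693 × Vd / t½ = 0.693 × 1010 / 29 = 24.14 L/h
Infusion rate = CL × Css = 24.14 × 8.22 = 198.4 mg/h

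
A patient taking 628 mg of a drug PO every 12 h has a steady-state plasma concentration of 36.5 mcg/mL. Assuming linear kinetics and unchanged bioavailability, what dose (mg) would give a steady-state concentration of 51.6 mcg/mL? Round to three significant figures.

For first-order elimination, Css ∝ F·D/(CL·τ); F and CL are unchanged, so Css ∝ D/τ.
D₂ = D₁ × (Css,target / Css,current) = 628 × 51.6/36.5 = 887.8 mg

888 mg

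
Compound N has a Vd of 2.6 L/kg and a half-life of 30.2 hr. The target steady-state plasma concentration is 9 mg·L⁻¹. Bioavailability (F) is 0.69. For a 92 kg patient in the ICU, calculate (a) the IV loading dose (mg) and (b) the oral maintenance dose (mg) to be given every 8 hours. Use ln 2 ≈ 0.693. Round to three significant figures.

Vd(total) = 92 kg × 2.6 L/kg = 239.2 L
LD = Vd × C = 239.2 × 9 = 2153 mg
CL = 0.693 × Vd / t½ = 0.693 × 239.2 / 30.2 = 5.489 L/h
D = CL × Css × τ / F = 5.489 × 9 × 8 / 0.69 = 572.8 mg

(a) 2150 mg; (b) 573 mg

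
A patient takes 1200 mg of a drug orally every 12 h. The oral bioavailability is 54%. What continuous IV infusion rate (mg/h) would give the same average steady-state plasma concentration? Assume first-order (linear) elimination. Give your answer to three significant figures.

Equivalent systemic input: infusion rate = F·D/τ.
Rate = 0.54 × 1200 / 12 = 54.00 mg/h

54.0 mg/h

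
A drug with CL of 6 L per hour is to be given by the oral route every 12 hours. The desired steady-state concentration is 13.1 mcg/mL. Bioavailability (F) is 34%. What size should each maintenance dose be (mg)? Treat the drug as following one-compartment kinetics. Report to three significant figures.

2770 mg

D = CL × Css × τ / F = 6.000 × 13.1 × 12 / 0.34 = 2774 mg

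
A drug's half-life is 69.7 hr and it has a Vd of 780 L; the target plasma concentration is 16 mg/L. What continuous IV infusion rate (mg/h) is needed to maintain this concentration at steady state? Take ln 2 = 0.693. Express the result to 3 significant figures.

CL = ln 2 · Vd / t½ = 0.693 × 780.0 / 69.7 = 7.755 L/h
Infusion rate = CL × Css = 7.755 × 16 = 124.1 mg/h

124 mg/h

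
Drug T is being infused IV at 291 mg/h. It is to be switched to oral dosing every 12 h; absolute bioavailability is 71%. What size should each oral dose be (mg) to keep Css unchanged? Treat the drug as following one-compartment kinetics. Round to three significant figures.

4920 mg

To maintain the same Css, the systemic dosing rate must be unchanged: F·D/τ = infusion rate.
D = rate × τ / F = 291 × 12 / 0.71 = 4918 mg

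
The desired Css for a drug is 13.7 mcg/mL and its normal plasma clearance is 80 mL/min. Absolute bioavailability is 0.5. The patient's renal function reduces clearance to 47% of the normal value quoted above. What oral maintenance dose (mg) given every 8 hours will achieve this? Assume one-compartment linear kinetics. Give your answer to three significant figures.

495 mg

CL = 80 mL/min × 60/1000 = 4.800 L/h
Patient clearance = 0.47 × 4.800 = 2.256 L/h
D = CL × Css × τ / F = 2.256 × 13.7 × 8 / 0.5 = 494.5 mg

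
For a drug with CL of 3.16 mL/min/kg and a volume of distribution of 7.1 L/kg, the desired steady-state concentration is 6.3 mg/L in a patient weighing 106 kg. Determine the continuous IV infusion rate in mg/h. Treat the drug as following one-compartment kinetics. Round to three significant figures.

127 mg/h

CL = 3.16 mL/min/kg × 106 kg = 335.0 mL/min = 335.0 × 60/1000 = 20.10 L/h
Infusion rate = CL · Css = 20.10 L/h × 6.3 mg/L = 126.6 mg/h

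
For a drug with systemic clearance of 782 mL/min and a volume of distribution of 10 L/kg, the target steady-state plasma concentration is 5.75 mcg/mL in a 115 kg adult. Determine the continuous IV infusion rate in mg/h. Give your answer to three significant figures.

270 mg/h

Convert clearance: 782 mL/min × 60 min/h ÷ 1000 mL/L = 46.92 L/h
R₀ = 46.92 × 5.75 = 269.8 mg/h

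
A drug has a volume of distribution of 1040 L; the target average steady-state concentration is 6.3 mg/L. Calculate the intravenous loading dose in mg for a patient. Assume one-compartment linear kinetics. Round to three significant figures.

LD = Vd × C = 1040 × 6.300 = 6552 mg

6550 mg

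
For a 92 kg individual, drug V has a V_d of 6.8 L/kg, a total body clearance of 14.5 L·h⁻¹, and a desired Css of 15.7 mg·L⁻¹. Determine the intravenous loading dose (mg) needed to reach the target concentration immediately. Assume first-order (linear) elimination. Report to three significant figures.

Vd(total) = 92 kg × 6.8 L/kg = 625.6 L
The loading dose fills Vd to the target concentration.
LD = Vd × C = 625.6 × 15.70 = 9822 mg

9820 mg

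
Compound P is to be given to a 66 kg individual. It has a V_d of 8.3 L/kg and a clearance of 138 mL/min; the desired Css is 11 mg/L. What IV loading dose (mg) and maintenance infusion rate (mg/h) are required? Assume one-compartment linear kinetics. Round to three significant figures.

Vd = 8.3 L/kg × 66 kg = 547.8 L
Loading: fill Vd to C_target → 547.8 L × 11 mg/L = 6026 mg
CL = 138 mL/min = 138 × 0.06 = 8.280 L/h
Infusion rate = 8.280 L/h × 11 mg/L = 91.08 mg/h

(a) 6030 mg; (b) 91.1 mg/h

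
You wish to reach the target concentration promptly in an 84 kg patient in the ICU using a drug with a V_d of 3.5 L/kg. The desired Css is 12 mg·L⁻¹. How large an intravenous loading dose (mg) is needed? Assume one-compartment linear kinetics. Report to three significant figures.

3530 mg

Total Vd = 3.5 × 84 = 294.0 L
The loading dose fills Vd to the target concentration.
LD = Vd × C = 294.0 × 12.00 = 3528 mg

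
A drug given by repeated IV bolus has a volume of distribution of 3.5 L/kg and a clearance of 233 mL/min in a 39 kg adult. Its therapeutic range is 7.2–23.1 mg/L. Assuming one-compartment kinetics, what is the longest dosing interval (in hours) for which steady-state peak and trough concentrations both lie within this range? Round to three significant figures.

11.4 h

Total Vd = 3.5 × 39 = 136.5 L
CL = 233 mL/min = 233 × 0.06 = 13.98 L/h
k = CL / Vd = 13.98 / 136.5 = 0.1024 h⁻¹
Between IV bolus doses, concentration decays as C = C₀·e^(−kτ), so C_peak/C_trough = e^(kτ).
τ_max = ln(C_peak/C_trough) / k = ln(23.1/7.2) / 0.1024 = 1.166 / 0.1024 = 11.39 h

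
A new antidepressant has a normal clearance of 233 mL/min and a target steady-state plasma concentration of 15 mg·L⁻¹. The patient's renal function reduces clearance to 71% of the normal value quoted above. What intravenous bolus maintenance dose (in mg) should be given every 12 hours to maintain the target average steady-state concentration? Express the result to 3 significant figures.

CL = 233 mL/min = 233 × 0.06 = 13.98 L/h
Patient clearance = 0.71 × 13.98 = 9.926 L/h
D = CL × Css × τ = 9.926 × 15 × 12 = 1787 mg

1790 mg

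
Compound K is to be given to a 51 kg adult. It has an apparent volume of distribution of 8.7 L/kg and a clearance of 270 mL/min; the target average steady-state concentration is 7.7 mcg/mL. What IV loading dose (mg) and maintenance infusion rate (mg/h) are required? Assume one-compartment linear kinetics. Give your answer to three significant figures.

Vd(total) = 51 kg × 8.7 L/kg = 443.7 L
Loading: fill Vd to C_target → 443.7 L × 7.7 mg/L = 3416 mg
CL = 270 mL/min = 270 × 0.06 = 16.20 L/h
Infusion rate = 16.20 L/h × 7.7 mg/L = 124.7 mg/h

(a) 3420 mg; (b) 125 mg/h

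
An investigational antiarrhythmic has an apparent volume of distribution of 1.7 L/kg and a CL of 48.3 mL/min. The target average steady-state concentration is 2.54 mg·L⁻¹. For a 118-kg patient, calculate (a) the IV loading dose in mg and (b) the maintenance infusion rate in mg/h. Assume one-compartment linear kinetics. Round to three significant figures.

(a) 510 mg; (b) 7.36 mg/h

Vd = 1.7 L/kg × 118 kg = 200.6 L
LD = Vd · C_target = 200.6 × 2.54 = 509.5 mg
CL = 48.3 mL/min × 60/1000 = 2.898 L/h
Maintenance infusion rate = CL × Css = 2.898 × 2.54 = 7.361 mg/h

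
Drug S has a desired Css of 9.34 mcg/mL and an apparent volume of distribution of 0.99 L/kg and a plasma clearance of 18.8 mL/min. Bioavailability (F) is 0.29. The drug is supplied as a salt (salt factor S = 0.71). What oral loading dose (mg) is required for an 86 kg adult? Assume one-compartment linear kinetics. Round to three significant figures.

3860 mg

Vd = 0.99 L/kg × 86 kg = 85.14 L
LD = Vd × C / F / S = 85.14 × 9.340 / 0.29 / 0.71 = 3862 mg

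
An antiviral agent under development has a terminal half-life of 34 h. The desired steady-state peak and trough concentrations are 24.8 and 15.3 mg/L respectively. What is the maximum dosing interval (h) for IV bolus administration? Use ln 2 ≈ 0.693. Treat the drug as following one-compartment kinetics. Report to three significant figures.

k = 0.693 / t½ = 0.693 / 34 = 0.02038 h⁻¹
Between IV bolus doses, concentration decays as C = C₀·e^(−kτ), so C_peak/C_trough = e^(kτ).
τ_max = ln(C_peak/C_trough) / k = ln(24.8/15.3) / 0.02038 = 0.4830 / 0.02038 = 23.70 h

23.7 h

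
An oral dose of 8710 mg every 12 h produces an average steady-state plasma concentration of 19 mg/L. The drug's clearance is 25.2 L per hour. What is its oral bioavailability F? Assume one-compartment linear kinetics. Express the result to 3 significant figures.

F·D/τ = CL·Css at steady state → F = CL·Css·τ / D.
F = 25.2 × 19 × 12 / 8710 = 0.660

0.660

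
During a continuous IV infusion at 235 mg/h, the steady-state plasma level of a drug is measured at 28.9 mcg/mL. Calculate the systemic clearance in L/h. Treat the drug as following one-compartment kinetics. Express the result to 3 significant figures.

At steady state, infusion rate = CL × Css, so CL = rate / Css.
CL = 235 / 28.9 = 8.131 L/h

8.13 L/h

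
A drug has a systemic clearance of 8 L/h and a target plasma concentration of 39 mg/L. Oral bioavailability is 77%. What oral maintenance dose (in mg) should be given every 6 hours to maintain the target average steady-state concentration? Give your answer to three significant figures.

D = CL × Css × τ / F = 8.000 × 39 × 6 / 0.77 = 2431 mg

2430 mg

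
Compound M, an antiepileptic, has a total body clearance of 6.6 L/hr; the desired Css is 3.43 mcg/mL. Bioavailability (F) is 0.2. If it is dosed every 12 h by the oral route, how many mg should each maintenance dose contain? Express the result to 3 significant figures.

1360 mg

At steady state, dose per interval replaces the amount cleared in that interval: F·D/τ = CL·Css.
D = CL × Css × τ / F = 6.600 × 3.43 × 12 / 0.2 = 1358 mg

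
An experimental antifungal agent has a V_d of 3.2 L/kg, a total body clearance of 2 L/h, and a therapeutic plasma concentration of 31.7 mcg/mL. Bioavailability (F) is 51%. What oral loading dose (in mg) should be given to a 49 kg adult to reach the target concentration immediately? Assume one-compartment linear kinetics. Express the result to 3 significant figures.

Vd = 3.2 L/kg × 49 kg = 156.8 L
LD = Vd × C / F = 156.8 × 31.70 / 0.51 = 9746 mg

9750 mg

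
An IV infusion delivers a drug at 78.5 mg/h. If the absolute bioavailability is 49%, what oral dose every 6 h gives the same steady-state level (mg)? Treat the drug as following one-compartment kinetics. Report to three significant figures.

To maintain the same Css, the systemic dosing rate must be unchanged: F·D/τ = infusion rate.
D = rate × τ / F = 78.5 × 6 / 0.49 = 961.2 mg

961 mg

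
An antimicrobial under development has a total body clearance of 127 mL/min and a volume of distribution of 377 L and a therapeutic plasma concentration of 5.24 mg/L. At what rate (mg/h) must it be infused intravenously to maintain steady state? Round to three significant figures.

CL = 127 mL/min = 127 × 0.06 = 7.620 L/h
R₀ = 7.620 × 5.24 = 39.93 mg/h

39.9 mg/h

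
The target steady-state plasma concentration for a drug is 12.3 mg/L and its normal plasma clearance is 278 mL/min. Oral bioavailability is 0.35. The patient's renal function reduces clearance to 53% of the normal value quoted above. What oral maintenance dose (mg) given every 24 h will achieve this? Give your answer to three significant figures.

CL = 278 mL/min = 278 × 0.06 = 16.68 L/h
Patient clearance = 0.53 × 16.68 = 8.840 L/h
D = CL × Css × τ / F = 8.840 × 12.3 × 24 / 0.35 = 7456 mg

7460 mg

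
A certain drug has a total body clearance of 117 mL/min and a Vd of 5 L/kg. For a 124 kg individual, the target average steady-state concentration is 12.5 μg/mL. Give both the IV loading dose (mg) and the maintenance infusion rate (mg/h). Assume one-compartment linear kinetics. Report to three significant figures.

(a) 7750 mg; (b) 87.8 mg/h

Vd(total) = 124 kg × 5 L/kg = 620.0 L
LD = Vd · C_target = 620.0 × 12.5 = 7750 mg
CL = 117 mL/min = 117 × 0.06 = 7.020 L/h
Infusion rate = 7.020 L/h × 12.5 mg/L = 87.75 mg/h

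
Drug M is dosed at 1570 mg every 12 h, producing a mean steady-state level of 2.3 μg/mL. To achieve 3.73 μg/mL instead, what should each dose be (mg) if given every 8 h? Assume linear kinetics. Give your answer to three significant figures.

1700 mg

With linear kinetics, Css is proportional to dose rate (D/τ) at fixed clearance.
D₂ = D₁ × (Css,target / Css,current) × (τ₂/τ₁) = 1570 × (3.73/2.3) × (8/12) = 1697 mg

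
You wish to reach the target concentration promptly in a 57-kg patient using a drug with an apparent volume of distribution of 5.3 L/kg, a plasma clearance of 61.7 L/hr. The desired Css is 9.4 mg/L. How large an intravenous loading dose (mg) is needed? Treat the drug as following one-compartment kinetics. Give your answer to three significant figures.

Total Vd = 5.3 × 57 = 302.1 L
LD = Vd × C = 302.1 × 9.400 = 2840 mg

2840 mg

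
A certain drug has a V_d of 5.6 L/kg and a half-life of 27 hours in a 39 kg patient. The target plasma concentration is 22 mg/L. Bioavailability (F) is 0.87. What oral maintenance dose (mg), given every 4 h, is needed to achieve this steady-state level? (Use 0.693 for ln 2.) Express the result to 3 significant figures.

567 mg

Total Vd = 5.6 × 39 = 218.4 L
CL = ln 2 · Vd / t½ = 0.693 × 218.4 / 27 = 5.606 L/h
D = CL × Css × τ / F = 5.606 × 22 × 4 / 0.87 = 567.0 mg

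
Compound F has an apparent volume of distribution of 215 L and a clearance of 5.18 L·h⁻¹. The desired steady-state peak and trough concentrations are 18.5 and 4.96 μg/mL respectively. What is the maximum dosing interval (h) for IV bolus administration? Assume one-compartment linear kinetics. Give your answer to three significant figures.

k = CL / Vd = 5.180 / 215.0 = 0.02409 h⁻¹
Between IV bolus doses, concentration decays as C = C₀·e^(−kτ), so C_peak/C_trough = e^(kτ).
τ_max = ln(C_peak/C_trough) / k = ln(18.5/4.96) / 0.02409 = 1.316 / 0.02409 = 54.63 h

54.6 h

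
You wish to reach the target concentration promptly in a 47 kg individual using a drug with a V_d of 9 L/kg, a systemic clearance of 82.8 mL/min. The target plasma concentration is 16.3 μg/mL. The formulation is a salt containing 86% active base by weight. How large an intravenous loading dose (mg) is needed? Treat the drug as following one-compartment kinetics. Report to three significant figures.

Vd(total) = 47 kg × 9 L/kg = 423.0 L
LD = Vd × C / S = 423.0 × 16.30 / 0.86 = 8017 mg

8020 mg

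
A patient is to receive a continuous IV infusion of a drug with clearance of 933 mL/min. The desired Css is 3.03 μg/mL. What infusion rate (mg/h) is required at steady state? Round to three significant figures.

Convert clearance: 933 mL/min × 60 min/h ÷ 1000 mL/L = 55.98 L/h
At steady state, infusion rate equals elimination rate: rate in = CL × Css.
Infusion rate = CL · Css = 55.98 L/h × 3.03 mg/L = 169.6 mg/h

170 mg/h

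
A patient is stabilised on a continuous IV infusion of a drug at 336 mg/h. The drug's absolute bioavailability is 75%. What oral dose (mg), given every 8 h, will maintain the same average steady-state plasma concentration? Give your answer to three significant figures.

3580 mg

To maintain the same Css, the systemic dosing rate must be unchanged: F·D/τ = infusion rate.
D = rate × τ / F = 336 × 8 / 0.75 = 3584 mg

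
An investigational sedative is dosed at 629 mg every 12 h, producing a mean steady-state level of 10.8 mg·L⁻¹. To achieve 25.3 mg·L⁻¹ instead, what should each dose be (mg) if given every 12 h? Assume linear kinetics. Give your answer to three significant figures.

1470 mg

With linear kinetics, Css is proportional to dose rate (D/τ) at fixed clearance.
D₂ = D₁ × (Css,target / Css,current) = 629 × 25.3/10.8 = 1473 mg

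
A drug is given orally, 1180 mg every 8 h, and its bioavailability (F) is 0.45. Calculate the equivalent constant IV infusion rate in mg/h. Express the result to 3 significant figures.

66.4 mg/h

Equivalent systemic input: infusion rate = F·D/τ.
Rate = 0.45 × 1180 / 8 = 66.38 mg/h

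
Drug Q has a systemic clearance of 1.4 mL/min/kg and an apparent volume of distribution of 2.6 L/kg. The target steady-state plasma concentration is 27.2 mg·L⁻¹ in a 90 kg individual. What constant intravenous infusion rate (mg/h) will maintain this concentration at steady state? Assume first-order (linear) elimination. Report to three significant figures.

CL = 1.4 mL/min/kg × 90 kg = 126.0 mL/min = 126.0 × 60/1000 = 7.560 L/h
Rate = CL × Css = 7.560 × 27.2 = 205.6 mg/h

206 mg/h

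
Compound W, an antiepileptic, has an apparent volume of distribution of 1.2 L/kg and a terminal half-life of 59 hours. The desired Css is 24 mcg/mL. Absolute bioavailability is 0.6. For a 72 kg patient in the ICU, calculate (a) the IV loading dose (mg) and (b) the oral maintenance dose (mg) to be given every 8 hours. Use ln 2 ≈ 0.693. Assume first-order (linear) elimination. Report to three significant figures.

Vd = 1.2 L/kg × 72 kg = 86.40 L
LD = Vd × C = 86.40 × 24 = 2074 mg
CL = 0.693 × Vd / t½ = 0.693 × 86.40 / 59 = 1.015 L/h
D = CL × Css × τ / F = 1.015 × 24 × 8 / 0.6 = 324.8 mg

(a) 2070 mg; (b) 325 mg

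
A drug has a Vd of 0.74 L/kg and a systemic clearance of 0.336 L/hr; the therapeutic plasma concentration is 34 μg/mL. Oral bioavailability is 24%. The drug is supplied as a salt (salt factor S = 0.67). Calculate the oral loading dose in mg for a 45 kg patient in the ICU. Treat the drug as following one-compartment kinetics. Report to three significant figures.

Vd(total) = 45 kg × 0.74 L/kg = 33.30 L
LD = Vd × C / F / S = 33.30 × 34.00 / 0.24 / 0.67 = 7041 mg

7040 mg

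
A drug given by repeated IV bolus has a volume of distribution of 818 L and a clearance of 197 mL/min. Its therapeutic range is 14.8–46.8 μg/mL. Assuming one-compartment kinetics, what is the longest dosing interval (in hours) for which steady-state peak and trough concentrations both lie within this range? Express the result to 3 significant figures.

79.7 h

Convert clearance: 197 mL/min × 60 min/h ÷ 1000 mL/L = 11.82 L/h
k = CL / Vd = 11.82 / 818.0 = 0.01445 h⁻¹
Between IV bolus doses, concentration decays as C = C₀·e^(−kτ), so C_peak/C_trough = e^(kτ).
τ_max = ln(C_peak/C_trough) / k = ln(46.8/14.8) / 0.01445 = 1.151 / 0.01445 = 79.65 h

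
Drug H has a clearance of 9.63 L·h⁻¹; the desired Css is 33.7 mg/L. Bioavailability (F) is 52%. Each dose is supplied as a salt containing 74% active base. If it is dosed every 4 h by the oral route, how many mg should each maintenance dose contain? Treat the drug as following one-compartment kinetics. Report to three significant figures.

3370 mg

D = CL × Css × τ / F / S = 9.630 × 33.7 × 4 / 0.52 / 0.74 = 3374 mg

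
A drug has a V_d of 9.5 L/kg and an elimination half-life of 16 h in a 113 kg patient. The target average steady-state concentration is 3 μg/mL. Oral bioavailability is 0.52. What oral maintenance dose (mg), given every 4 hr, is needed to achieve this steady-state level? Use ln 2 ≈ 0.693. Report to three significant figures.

1070 mg

Total Vd = 9.5 × 113 = 1074 L
k = 0.693/16 = 0.04331 h⁻¹, so CL = k·Vd = 0.04331 × 1074 = 46.51 L/h
D = CL × Css × τ / F = 46.51 × 3 × 4 / 0.52 = 1073 mg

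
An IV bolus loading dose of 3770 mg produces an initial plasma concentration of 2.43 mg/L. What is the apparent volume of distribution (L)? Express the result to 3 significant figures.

Immediately after an IV bolus, C₀ = Dose / Vd, so Vd = Dose / C₀.
Vd = 3770 / 2.43 = 1551 L

1550 L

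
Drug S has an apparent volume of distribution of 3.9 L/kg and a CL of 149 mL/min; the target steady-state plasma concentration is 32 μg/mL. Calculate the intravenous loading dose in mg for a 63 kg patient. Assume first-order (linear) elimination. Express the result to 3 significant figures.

Vd = 3.9 L/kg × 63 kg = 245.7 L
LD = Vd × C = 245.7 × 32.00 = 7862 mg

7860 mg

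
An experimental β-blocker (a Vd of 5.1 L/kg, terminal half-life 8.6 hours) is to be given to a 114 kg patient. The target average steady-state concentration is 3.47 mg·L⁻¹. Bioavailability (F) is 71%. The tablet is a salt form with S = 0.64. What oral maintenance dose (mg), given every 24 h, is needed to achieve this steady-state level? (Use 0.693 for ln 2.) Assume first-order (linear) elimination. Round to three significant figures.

Vd(total) = 114 kg × 5.1 L/kg = 581.4 L
CL = 0.693 × Vd / t½ = 0.693 × 581.4 / 8.6 = 46.85 L/h
D = CL × Css × τ / F / S = 46.85 × 3.47 × 24 / 0.71 / 0.64 = 8586 mg

8590 mg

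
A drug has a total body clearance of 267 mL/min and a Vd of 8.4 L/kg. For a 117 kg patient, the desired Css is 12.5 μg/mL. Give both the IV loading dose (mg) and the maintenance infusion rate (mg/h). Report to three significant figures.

(a) 12300 mg; (b) 200 mg/h

Vd(total) = 117 kg × 8.4 L/kg = 982.8 L
Loading dose = Vd × C = 982.8 × 12.5 = 12290 mg
Convert clearance: 267 mL/min × 60 min/h ÷ 1000 mL/L = 16.02 L/h
Infusion rate = 16.02 L/h × 12.5 mg/L = 200.3 mg/h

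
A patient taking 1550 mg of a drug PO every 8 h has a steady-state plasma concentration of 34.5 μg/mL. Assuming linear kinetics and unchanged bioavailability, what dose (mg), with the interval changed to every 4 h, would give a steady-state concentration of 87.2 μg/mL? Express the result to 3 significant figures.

With linear kinetics, Css is proportional to dose rate (D/τ) at fixed clearance.
D₂ = D₁ × (Css,target / Css,current) × (τ₂/τ₁) = 1550 × (87.2/34.5) × (4/8) = 1959 mg

1960 mg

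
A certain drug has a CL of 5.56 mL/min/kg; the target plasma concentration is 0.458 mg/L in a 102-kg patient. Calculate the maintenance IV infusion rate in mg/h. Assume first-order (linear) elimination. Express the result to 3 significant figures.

CL = 5.56 mL/min/kg × 102 kg = 567.1 mL/min = 567.1 × 60/1000 = 34.03 L/h
R₀ = 34.03 × 0.458 = 15.59 mg/h

15.6 mg/h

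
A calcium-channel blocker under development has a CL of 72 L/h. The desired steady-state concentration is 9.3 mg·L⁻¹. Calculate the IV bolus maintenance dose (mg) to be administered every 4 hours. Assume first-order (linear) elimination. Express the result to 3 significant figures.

D = CL × Css × τ = 72.00 × 9.3 × 4 = 2678 mg

2680 mg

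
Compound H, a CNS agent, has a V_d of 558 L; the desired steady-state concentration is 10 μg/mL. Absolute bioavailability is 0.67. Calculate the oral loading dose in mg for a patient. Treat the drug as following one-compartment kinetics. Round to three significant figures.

8330 mg

LD = Vd × C / F = 558.0 × 10.00 / 0.67 = 8328 mg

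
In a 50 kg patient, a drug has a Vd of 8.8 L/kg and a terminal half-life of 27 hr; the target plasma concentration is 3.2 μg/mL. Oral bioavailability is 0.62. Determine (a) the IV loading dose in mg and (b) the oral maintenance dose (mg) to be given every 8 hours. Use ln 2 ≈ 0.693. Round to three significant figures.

Total Vd = 8.8 × 50 = 440.0 L
LD = Vd × C = 440.0 × 3.2 = 1408 mg
CL = 0.693 × Vd / t½ = 0.693 × 440.0 / 27 = 11.29 L/h
D = CL × Css × τ / F = 11.29 × 3.2 × 8 / 0.62 = 466.2 mg

(a) 1410 mg; (b) 466 mg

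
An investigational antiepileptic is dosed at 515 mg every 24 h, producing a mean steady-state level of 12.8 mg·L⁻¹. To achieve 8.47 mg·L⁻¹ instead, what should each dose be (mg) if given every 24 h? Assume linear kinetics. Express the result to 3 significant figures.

With linear kinetics, Css is proportional to dose rate (D/τ) at fixed clearance.
D₂ = D₁ × (Css,target / Css,current) = 515 × 8.47/12.8 = 340.8 mg

341 mg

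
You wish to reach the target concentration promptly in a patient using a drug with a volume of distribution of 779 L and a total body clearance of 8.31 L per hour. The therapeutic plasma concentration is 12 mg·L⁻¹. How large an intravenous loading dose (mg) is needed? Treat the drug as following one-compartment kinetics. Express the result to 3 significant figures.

LD = Vd × C = 779.0 × 12.00 = 9348 mg

9350 mg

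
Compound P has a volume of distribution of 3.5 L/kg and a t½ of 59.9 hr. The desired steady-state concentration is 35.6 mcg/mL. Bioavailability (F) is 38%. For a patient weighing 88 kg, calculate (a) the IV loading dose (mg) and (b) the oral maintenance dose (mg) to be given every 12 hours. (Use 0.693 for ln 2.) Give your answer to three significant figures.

Vd(total) = 88 kg × 3.5 L/kg = 308.0 L
LD = Vd × C = 308.0 × 35.6 = 10960 mg
CL = 0.693 × Vd / t½ = 0.693 × 308.0 / 59.9 = 3.563 L/h
D = CL × Css × τ / F = 3.563 × 35.6 × 12 / 0.38 = 4006 mg

(a) 11000 mg; (b) 4010 mg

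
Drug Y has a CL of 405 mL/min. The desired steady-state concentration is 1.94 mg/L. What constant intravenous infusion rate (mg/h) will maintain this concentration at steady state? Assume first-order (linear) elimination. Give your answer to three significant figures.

47.1 mg/h

CL = 405 mL/min × 60/1000 = 24.30 L/h
Rate = CL × Css = 24.30 × 1.94 = 47.14 mg/h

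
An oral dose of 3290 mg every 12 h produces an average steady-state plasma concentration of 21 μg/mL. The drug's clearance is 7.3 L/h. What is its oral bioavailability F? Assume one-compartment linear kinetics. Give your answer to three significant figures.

F·D/τ = CL·Css at steady state → F = CL·Css·τ / D.
F = 7.3 × 21 × 12 / 3290 = 0.559

0.559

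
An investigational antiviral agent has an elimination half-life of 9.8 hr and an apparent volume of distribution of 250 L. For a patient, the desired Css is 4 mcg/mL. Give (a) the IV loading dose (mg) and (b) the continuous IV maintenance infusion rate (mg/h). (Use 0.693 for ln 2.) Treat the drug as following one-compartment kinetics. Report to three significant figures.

(a) 1000 mg; (b) 70.7 mg/h

LD = Vd × C = 250.0 × 4 = 1000 mg
CL = 0.693 × Vd / t½ = 0.693 × 250.0 / 9.8 = 17.68 L/h
Infusion rate = CL × Css = 17.68 × 4 = 70.72 mg/h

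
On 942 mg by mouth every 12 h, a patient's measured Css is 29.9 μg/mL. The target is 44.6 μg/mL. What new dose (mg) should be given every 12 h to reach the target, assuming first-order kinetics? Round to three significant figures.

1410 mg

For first-order elimination, Css ∝ F·D/(CL·τ); F and CL are unchanged, so Css ∝ D/τ.
D₂ = D₁ × (Css,target / Css,current) = 942 × 44.6/29.9 = 1405 mg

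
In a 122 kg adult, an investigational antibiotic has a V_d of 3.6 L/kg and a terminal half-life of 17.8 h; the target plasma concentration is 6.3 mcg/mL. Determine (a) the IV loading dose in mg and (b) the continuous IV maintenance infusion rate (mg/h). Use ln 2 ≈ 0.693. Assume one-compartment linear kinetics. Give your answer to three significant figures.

Vd = 3.6 L/kg × 122 kg = 439.2 L
LD = Vd × C = 439.2 × 6.3 = 2767 mg
CL = 0.693 × Vd / t½ = 0.693 × 439.2 / 17.8 = 17.10 L/h
Infusion rate = CL × Css = 17.10 × 6.3 = 107.7 mg/h

(a) 2770 mg; (b) 108 mg/h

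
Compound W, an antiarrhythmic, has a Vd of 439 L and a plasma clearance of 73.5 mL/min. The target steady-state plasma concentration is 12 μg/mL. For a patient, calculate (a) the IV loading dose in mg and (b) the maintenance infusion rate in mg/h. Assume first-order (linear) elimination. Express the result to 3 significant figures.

Loading dose = Vd × C = 439.0 × 12 = 5268 mg
CL = 73.5 mL/min = 73.5 × 0.06 = 4.410 L/h
Maintenance infusion rate = CL × Css = 4.410 × 12 = 52.92 mg/h

(a) 5270 mg; (b) 52.9 mg/h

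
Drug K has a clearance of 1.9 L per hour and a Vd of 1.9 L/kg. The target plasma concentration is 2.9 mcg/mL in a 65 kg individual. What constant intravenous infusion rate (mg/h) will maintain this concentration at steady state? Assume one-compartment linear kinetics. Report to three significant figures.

5.51 mg/h

Vd does not affect the maintenance rate; only clearance governs steady-state input.
R₀ = 1.900 × 2.9 = 5.510 mg/h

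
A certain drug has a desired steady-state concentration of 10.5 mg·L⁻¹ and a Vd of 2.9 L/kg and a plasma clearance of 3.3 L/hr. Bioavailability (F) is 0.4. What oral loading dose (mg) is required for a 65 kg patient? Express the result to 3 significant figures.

Vd(total) = 65 kg × 2.9 L/kg = 188.5 L
LD = Vd × C / F = 188.5 × 10.50 / 0.4 = 4948 mg

4950 mg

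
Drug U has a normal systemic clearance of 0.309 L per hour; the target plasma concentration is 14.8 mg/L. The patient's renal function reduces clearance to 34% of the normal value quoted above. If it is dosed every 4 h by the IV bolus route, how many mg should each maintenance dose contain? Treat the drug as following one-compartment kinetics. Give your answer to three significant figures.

Patient clearance = 0.34 × 0.3090 = 0.1051 L/h
At steady state, dose per interval replaces the amount cleared in that interval: D/τ = CL·Css.
D = CL × Css × τ = 0.1051 × 14.8 × 4 = 6.222 mg

6.22 mg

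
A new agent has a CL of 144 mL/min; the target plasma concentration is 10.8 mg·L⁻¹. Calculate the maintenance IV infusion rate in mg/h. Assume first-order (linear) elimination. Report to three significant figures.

93.3 mg/h

Convert clearance: 144 mL/min × 60 min/h ÷ 1000 mL/L = 8.640 L/h
At steady state, infusion rate equals elimination rate: rate in = CL × Css.
Rate = CL × Css = 8.640 × 10.8 = 93.31 mg/h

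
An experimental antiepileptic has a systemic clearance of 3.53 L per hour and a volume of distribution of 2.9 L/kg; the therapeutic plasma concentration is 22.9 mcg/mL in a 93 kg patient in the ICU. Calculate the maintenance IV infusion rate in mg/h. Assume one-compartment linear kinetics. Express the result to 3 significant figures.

R₀ = 3.530 × 22.9 = 80.84 mg/h

80.8 mg/h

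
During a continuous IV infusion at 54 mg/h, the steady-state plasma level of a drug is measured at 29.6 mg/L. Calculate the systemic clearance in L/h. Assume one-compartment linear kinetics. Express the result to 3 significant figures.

1.82 L/h

At steady state, infusion rate = CL × Css, so CL = rate / Css.
CL = 54 / 29.6 = 1.824 L/h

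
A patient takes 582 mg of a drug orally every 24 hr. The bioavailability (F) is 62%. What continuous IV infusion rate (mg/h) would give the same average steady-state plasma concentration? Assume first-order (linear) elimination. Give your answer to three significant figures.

Equivalent systemic input: infusion rate = F·D/τ.
Rate = 0.62 × 582 / 24 = 15.04 mg/h

15.0 mg/h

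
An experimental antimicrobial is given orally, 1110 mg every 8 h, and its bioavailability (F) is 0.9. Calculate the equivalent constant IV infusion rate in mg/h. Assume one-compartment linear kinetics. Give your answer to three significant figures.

125 mg/h

Equivalent systemic input: infusion rate = F·D/τ.
Rate = 0.9 × 1110 / 8 = 124.9 mg/h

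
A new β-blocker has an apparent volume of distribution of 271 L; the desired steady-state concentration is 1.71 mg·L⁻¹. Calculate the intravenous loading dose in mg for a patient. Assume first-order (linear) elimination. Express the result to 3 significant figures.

463 mg

The loading dose fills Vd to the target concentration.
LD = Vd × C = 271.0 × 1.710 = 463.4 mg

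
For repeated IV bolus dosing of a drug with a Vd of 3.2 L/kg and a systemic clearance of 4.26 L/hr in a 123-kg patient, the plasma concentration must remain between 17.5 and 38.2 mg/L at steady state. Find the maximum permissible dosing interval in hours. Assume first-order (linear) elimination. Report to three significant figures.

Vd(total) = 123 kg × 3.2 L/kg = 393.6 L
k = CL / Vd = 4.260 / 393.6 = 0.01082 h⁻¹
Between IV bolus doses, concentration decays as C = C₀·e^(−kτ), so C_peak/C_trough = e^(kτ).
τ_max = ln(C_peak/C_trough) / k = ln(38.2/17.5) / 0.01082 = 0.7806 / 0.01082 = 72.14 h

72.1 h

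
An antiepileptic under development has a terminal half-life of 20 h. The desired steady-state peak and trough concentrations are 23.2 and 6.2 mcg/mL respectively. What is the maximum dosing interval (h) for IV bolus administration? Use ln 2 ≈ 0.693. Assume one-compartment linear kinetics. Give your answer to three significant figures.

38.1 h

k = 0.693 / t½ = 0.693 / 20 = 0.03465 h⁻¹
Between IV bolus doses, concentration decays as C = C₀·e^(−kτ), so C_peak/C_trough = e^(kτ).
τ_max = ln(C_peak/C_trough) / k = ln(23.2/6.2) / 0.03465 = 1.320 / 0.03465 = 38.10 h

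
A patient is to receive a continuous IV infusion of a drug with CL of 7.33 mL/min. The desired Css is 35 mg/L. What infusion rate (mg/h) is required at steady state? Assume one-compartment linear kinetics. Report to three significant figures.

CL = 7.33 mL/min × 60/1000 = 0.4398 L/h
R₀ = 0.4398 × 35 = 15.39 mg/h

15.4 mg/h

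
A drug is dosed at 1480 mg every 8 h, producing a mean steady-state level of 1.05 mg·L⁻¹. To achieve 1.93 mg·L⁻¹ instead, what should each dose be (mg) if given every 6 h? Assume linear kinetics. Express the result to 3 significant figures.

2040 mg

With linear kinetics, Css is proportional to dose rate (D/τ) at fixed clearance.
D₂ = D₁ × (Css,target / Css,current) × (τ₂/τ₁) = 1480 × (1.93/1.05) × (6/8) = 2040 mg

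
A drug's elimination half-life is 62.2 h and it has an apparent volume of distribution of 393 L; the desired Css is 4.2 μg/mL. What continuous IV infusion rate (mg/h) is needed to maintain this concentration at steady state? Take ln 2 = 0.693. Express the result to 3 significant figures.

CL = ln 2 · Vd / t½ = 0.693 × 393.0 / 62.2 = 4.379 L/h
Infusion rate = CL × Css = 4.379 × 4.2 = 18.39 mg/h

18.4 mg/h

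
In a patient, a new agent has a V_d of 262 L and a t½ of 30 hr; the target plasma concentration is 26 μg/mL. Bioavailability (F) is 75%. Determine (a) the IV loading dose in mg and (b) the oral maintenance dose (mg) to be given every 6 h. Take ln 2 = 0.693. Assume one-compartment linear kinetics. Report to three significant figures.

LD = Vd × C = 262.0 × 26 = 6812 mg
CL = 0.693 × Vd / t½ = 0.693 × 262.0 / 30 = 6.052 L/h
D = CL × Css × τ / F = 6.052 × 26 × 6 / 0.75 = 1259 mg

(a) 6810 mg; (b) 1260 mg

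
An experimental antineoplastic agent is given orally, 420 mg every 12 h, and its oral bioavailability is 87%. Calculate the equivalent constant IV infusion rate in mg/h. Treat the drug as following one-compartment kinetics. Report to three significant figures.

30.5 mg/h

Equivalent systemic input: infusion rate = F·D/τ.
Rate = 0.87 × 420 / 12 = 30.45 mg/h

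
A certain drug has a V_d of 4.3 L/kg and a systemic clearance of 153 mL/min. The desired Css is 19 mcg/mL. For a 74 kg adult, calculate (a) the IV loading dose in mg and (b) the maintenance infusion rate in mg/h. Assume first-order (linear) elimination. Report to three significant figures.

(a) 6050 mg; (b) 174 mg/h

Vd(total) = 74 kg × 4.3 L/kg = 318.2 L
LD = Vd · C_target = 318.2 × 19 = 6046 mg
CL = 153 mL/min × 60/1000 = 9.180 L/h
Infusion rate = 9.180 L/h × 19 mg/L = 174.4 mg/h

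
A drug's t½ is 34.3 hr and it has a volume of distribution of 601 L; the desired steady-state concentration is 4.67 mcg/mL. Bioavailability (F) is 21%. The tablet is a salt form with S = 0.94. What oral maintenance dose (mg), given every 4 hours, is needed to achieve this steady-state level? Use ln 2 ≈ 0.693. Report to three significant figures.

CL = ln 2 · Vd / t½ = 0.693 × 601.0 / 34.3 = 12.14 L/h
D = CL × Css × τ / F / S = 12.14 × 4.67 × 4 / 0.21 / 0.94 = 1149 mg

1150 mg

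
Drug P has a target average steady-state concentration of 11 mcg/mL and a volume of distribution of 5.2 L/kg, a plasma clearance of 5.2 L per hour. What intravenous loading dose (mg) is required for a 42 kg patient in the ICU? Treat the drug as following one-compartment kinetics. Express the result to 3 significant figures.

Vd = 5.2 L/kg × 42 kg = 218.4 L
LD = Vd × C = 218.4 × 11.00 = 2402 mg

2400 mg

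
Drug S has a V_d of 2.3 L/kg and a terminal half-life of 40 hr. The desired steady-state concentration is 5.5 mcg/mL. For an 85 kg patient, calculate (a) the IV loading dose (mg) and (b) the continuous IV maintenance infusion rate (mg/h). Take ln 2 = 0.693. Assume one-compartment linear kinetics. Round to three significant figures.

Vd(total) = 85 kg × 2.3 L/kg = 195.5 L
LD = Vd × C = 195.5 × 5.5 = 1075 mg
CL = 0.693 × Vd / t½ = 0.693 × 195.5 / 40 = 3.387 L/h
Infusion rate = CL × Css = 3.387 × 5.5 = 18.63 mg/h

(a) 1080 mg; (b) 18.6 mg/h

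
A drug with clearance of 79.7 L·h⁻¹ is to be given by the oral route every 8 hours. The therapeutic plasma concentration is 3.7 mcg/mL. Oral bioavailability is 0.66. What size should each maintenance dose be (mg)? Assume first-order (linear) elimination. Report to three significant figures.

D = CL × Css × τ / F = 79.70 × 3.7 × 8 / 0.66 = 3574 mg

3570 mg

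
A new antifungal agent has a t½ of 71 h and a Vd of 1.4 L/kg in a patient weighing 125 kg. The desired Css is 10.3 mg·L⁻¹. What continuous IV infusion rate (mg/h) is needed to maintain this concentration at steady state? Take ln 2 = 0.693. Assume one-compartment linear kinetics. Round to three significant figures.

17.6 mg/h

Vd(total) = 125 kg × 1.4 L/kg = 175.0 L
CL = 0.693 × Vd / t½ = 0.693 × 175.0 / 71 = 1.708 L/h
Infusion rate = CL × Css = 1.708 × 10.3 = 17.59 mg/h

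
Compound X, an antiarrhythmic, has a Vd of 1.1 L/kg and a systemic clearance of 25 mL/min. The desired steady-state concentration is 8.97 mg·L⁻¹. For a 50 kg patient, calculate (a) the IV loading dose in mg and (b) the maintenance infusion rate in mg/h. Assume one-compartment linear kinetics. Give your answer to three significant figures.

Vd = 1.1 L/kg × 50 kg = 55.00 L
Loading dose = Vd × C = 55.00 × 8.97 = 493.4 mg
CL = 25 mL/min = 25 × 0.06 = 1.500 L/h
Maintenance: replace elimination → rate = CL × Css = 1.500 × 8.97 = 13.46 mg/h

(a) 493 mg; (b) 13.5 mg/h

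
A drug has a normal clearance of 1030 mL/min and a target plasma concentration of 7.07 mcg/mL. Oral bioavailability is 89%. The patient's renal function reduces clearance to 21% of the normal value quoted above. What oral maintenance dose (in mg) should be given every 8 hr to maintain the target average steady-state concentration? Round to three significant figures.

CL = 1030 mL/min × 60/1000 = 61.80 L/h
Patient clearance = 0.21 × 61.80 = 12.98 L/h
D = CL × Css × τ / F = 12.98 × 7.07 × 8 / 0.89 = 824.9 mg

825 mg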